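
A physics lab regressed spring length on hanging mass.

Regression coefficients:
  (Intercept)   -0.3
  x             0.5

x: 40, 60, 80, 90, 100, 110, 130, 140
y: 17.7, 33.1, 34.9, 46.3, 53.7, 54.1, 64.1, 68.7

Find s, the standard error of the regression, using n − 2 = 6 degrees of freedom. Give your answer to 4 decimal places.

x=40: ŷ = -0.3 + 0.5·40 = 19.7; r = 17.7 − 19.7 = -2
x=60: ŷ = -0.3 + 0.5·60 = 29.7; r = 33.1 − 29.7 = 3.4
x=80: ŷ = -0.3 + 0.5·80 = 39.7; r = 34.9 − 39.7 = -4.8
x=90: ŷ = -0.3 + 0.5·90 = 44.7; r = 46.3 − 44.7 = 1.6
x=100: ŷ = -0.3 + 0.5·100 = 49.7; r = 53.7 − 49.7 = 4
x=110: ŷ = -0.3 + 0.5·110 = 54.7; r = 54.1 − 54.7 = -0.6
x=130: ŷ = -0.3 + 0.5·130 = 64.7; r = 64.1 − 64.7 = -0.6
x=140: ŷ = -0.3 + 0.5·140 = 69.7; r = 68.7 − 69.7 = -1
SSE = 4 + 11.56 + 23.04 + 2.56 + 16 + 0.36 + 0.36 + 1 = 58.88
s = √(58.88/6) = √9.81333 ≈ 3.1326

s = 3.1326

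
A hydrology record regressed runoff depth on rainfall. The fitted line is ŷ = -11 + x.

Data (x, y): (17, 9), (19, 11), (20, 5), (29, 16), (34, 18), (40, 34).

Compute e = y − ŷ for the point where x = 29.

e = -2

ŷ = -11 + 29 = 18
e = 16 − 18 = -2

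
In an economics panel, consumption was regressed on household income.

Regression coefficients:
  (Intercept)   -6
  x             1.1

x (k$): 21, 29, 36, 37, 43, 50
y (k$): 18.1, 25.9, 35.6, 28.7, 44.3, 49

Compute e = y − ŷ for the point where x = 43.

ŷ = -6 + 1.1·43 = 41.3
e = 44.3 − 41.3 = 3

e = 3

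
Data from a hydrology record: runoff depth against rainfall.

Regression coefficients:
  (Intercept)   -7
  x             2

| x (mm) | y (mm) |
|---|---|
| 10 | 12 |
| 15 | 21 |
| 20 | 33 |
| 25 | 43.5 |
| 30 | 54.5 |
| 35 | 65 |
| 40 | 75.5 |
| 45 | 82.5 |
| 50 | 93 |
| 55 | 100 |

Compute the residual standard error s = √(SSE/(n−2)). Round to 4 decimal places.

x=10: ŷ = -7 + 2·10 = 13; r = 12 − 13 = -1
x=15: ŷ = -7 + 2·15 = 23; r = 21 − 23 = -2
x=20: ŷ = -7 + 2·20 = 33; r = 33 − 33 = 0
x=25: ŷ = -7 + 2·25 = 43; r = 43.5 − 43 = 0.5
x=30: ŷ = -7 + 2·30 = 53; r = 54.5 − 53 = 1.5
x=35: ŷ = -7 + 2·35 = 63; r = 65 − 63 = 2
x=40: ŷ = -7 + 2·40 = 73; r = 75.5 − 73 = 2.5
x=45: ŷ = -7 + 2·45 = 83; r = 82.5 − 83 = -0.5
x=50: ŷ = -7 + 2·50 = 93; r = 93 − 93 = 0
x=55: ŷ = -7 + 2·55 = 103; r = 100 − 103 = -3
SSE = 1 + 4 + 0 + 0.25 + 2.25 + 4 + 6.25 + 0.25 + 0 + 9 = 27
s = √(27/8) = √3.375 ≈ 1.8371

s = 1.8371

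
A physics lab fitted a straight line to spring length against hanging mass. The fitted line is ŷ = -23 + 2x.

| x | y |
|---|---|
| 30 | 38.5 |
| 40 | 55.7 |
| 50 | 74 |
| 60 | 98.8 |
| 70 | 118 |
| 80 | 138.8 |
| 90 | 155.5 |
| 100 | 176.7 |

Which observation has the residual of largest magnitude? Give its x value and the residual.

x = 50, e = -3

x=30: ŷ = -23 + 2·30 = 37; e = 38.5 − 37 = 1.5
x=40: ŷ = -23 + 2·40 = 57; e = 55.7 − 57 = -1.3
x=50: ŷ = -23 + 2·50 = 77; e = 74 − 77 = -3
x=60: ŷ = -23 + 2·60 = 97; e = 98.8 − 97 = 1.8
x=70: ŷ = -23 + 2·70 = 117; e = 118 − 117 = 1
x=80: ŷ = -23 + 2·80 = 137; e = 138.8 − 137 = 1.8
x=90: ŷ = -23 + 2·90 = 157; e = 155.5 − 157 = -1.5
x=100: ŷ = -23 + 2·100 = 177; e = 176.7 − 177 = -0.3
Largest |e| is 3 at x = 50, residual -3.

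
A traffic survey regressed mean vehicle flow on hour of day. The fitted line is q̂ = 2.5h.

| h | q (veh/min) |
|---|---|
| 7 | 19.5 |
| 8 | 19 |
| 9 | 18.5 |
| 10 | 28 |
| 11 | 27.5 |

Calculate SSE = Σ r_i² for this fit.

h=7: q̂ = 2.5·7 = 17.5; r = 19.5 − 17.5 = 2
h=8: q̂ = 2.5·8 = 20; r = 19 − 20 = -1
h=9: q̂ = 2.5·9 = 22.5; r = 18.5 − 22.5 = -4
h=10: q̂ = 2.5·10 = 25; r = 28 − 25 = 3
h=11: q̂ = 2.5·11 = 27.5; r = 27.5 − 27.5 = 0
SSE = 4 + 1 + 16 + 9 + 0 = 30

SSE = 30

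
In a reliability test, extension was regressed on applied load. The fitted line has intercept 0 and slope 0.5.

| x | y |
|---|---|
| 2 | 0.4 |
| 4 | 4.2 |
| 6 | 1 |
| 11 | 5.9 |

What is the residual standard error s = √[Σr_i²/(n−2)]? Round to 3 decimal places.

x=2: ŷ = 0.5·2 = 1; r = 0.4 − 1 = -0.6
x=4: ŷ = 0.5·4 = 2; r = 4.2 − 2 = 2.2
x=6: ŷ = 0.5·6 = 3; r = 1 − 3 = -2
x=11: ŷ = 0.5·11 = 5.5; r = 5.9 − 5.5 = 0.4
SSE = 0.36 + 4.84 + 4 + 0.16 = 9.36
s = √(9.36/2) = √4.68 ≈ 2.163

s = 2.163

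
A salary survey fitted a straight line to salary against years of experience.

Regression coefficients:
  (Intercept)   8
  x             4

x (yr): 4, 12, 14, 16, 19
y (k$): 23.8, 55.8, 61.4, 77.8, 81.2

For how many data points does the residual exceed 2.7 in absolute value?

2

x=4: ŷ = 8 + 4·4 = 24; r = 23.8 − 24 = -0.2
x=12: ŷ = 8 + 4·12 = 56; r = 55.8 − 56 = -0.2
x=14: ŷ = 8 + 4·14 = 64; r = 61.4 − 64 = -2.6
x=16: ŷ = 8 + 4·16 = 72; r = 77.8 − 72 = 5.8
x=19: ŷ = 8 + 4·19 = 84; r = 81.2 − 84 = -2.8
|r| > 2.7: x=16 (|r|=5.8), x=19 (|r|=2.8) → 2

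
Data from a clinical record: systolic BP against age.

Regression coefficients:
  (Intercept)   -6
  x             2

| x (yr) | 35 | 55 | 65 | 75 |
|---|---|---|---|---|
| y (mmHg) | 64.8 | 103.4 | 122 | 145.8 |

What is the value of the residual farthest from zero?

e = -2

x=35: ŷ = -6 + 2·35 = 64; e = 64.8 − 64 = 0.8
x=55: ŷ = -6 + 2·55 = 104; e = 103.4 − 104 = -0.6
x=65: ŷ = -6 + 2·65 = 124; e = 122 − 124 = -2
x=75: ŷ = -6 + 2·75 = 144; e = 145.8 − 144 = 1.8
Largest |e| is 2 at x = 65, residual -2.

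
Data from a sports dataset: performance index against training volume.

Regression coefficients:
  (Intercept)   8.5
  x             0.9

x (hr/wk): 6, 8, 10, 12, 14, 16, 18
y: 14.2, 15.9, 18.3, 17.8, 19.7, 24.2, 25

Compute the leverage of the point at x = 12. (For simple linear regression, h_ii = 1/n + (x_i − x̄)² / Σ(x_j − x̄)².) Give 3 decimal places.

x̄ = (6 + 8 + 10 + 12 + 14 + 16 + 18)/7 = 12
Σ(x − x̄)² = 36 + 16 + 4 + 0 + 4 + 16 + 36 = 112
h = 1/7 + (0)²/112 = 0.142857 + 0 = 0.143

h = 0.143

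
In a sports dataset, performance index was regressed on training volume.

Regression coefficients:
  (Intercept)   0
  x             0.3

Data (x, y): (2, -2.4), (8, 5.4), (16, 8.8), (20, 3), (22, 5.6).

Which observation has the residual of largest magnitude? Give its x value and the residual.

x = 16, r = 4

x=2: ŷ = 0.3·2 = 0.6; r = -2.4 − 0.6 = -3
x=8: ŷ = 0.3·8 = 2.4; r = 5.4 − 2.4 = 3
x=16: ŷ = 0.3·16 = 4.8; r = 8.8 − 4.8 = 4
x=20: ŷ = 0.3·20 = 6; r = 3 − 6 = -3
x=22: ŷ = 0.3·22 = 6.6; r = 5.6 − 6.6 = -1
Largest |r| is 4 at x = 16, residual 4.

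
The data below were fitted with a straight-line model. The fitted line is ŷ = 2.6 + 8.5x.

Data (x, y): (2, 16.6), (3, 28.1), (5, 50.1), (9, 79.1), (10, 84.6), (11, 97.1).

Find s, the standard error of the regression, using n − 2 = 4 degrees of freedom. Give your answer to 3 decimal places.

x=2: ŷ = 2.6 + 8.5·2 = 19.6; e = 16.6 − 19.6 = -3
x=3: ŷ = 2.6 + 8.5·3 = 28.1; e = 28.1 − 28.1 = 0
x=5: ŷ = 2.6 + 8.5·5 = 45.1; e = 50.1 − 45.1 = 5
x=9: ŷ = 2.6 + 8.5·9 = 79.1; e = 79.1 − 79.1 = 0
x=10: ŷ = 2.6 + 8.5·10 = 87.6; e = 84.6 − 87.6 = -3
x=11: ŷ = 2.6 + 8.5·11 = 96.1; e = 97.1 − 96.1 = 1
SSE = 9 + 0 + 25 + 0 + 9 + 1 = 44
s = √(44/4) = √11 ≈ 3.317

s = 3.317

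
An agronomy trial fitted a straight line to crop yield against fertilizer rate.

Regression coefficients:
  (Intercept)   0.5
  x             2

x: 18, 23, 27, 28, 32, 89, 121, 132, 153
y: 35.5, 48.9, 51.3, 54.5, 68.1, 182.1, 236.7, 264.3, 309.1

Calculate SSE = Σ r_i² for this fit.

x=18: ŷ = 0.5 + 2·18 = 36.5; r = 35.5 − 36.5 = -1
x=23: ŷ = 0.5 + 2·23 = 46.5; r = 48.9 − 46.5 = 2.4
x=27: ŷ = 0.5 + 2·27 = 54.5; r = 51.3 − 54.5 = -3.2
x=28: ŷ = 0.5 + 2·28 = 56.5; r = 54.5 − 56.5 = -2
x=32: ŷ = 0.5 + 2·32 = 64.5; r = 68.1 − 64.5 = 3.6
x=89: ŷ = 0.5 + 2·89 = 178.5; r = 182.1 − 178.5 = 3.6
x=121: ŷ = 0.5 + 2·121 = 242.5; r = 236.7 − 242.5 = -5.8
x=132: ŷ = 0.5 + 2·132 = 264.5; r = 264.3 − 264.5 = -0.2
x=153: ŷ = 0.5 + 2·153 = 306.5; r = 309.1 − 306.5 = 2.6
SSE = 1 + 5.76 + 10.24 + 4 + 12.96 + 12.96 + 33.64 + 0.04 + 6.76 = 87.36

SSE = 87.36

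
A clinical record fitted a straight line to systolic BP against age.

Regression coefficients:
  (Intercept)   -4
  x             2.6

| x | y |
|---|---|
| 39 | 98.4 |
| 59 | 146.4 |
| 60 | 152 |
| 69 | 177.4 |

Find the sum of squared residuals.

x=39: ŷ = -4 + 2.6·39 = 97.4; r = 98.4 − 97.4 = 1
x=59: ŷ = -4 + 2.6·59 = 149.4; r = 146.4 − 149.4 = -3
x=60: ŷ = -4 + 2.6·60 = 152; r = 152 − 152 = 0
x=69: ŷ = -4 + 2.6·69 = 175.4; r = 177.4 − 175.4 = 2
SSE = 1 + 9 + 0 + 4 = 14

SSE = 14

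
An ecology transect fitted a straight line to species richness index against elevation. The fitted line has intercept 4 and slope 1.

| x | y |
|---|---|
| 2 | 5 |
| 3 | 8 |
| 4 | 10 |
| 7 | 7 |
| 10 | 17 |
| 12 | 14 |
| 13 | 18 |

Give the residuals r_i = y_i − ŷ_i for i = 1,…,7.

x=2: ŷ = 4 + 2 = 6; r = 5 − 6 = -1
x=3: ŷ = 4 + 3 = 7; r = 8 − 7 = 1
x=4: ŷ = 4 + 4 = 8; r = 10 − 8 = 2
x=7: ŷ = 4 + 7 = 11; r = 7 − 11 = -4
x=10: ŷ = 4 + 10 = 14; r = 17 − 14 = 3
x=12: ŷ = 4 + 12 = 16; r = 14 − 16 = -2
x=13: ŷ = 4 + 13 = 17; r = 18 − 17 = 1

-1, 1, 2, -4, 3, -2, 1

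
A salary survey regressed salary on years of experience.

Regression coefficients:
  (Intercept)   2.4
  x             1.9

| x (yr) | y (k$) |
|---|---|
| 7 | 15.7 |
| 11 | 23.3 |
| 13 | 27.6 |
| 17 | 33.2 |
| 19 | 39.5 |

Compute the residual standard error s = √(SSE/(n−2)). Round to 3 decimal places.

s = 1.080

x=7: ŷ = 2.4 + 1.9·7 = 15.7; r = 15.7 − 15.7 = 0
x=11: ŷ = 2.4 + 1.9·11 = 23.3; r = 23.3 − 23.3 = 0
x=13: ŷ = 2.4 + 1.9·13 = 27.1; r = 27.6 − 27.1 = 0.5
x=17: ŷ = 2.4 + 1.9·17 = 34.7; r = 33.2 − 34.7 = -1.5
x=19: ŷ = 2.4 + 1.9·19 = 38.5; r = 39.5 − 38.5 = 1
SSE = 0 + 0 + 0.25 + 2.25 + 1 = 3.5
s = √(3.5/3) = √1.16667 ≈ 1.080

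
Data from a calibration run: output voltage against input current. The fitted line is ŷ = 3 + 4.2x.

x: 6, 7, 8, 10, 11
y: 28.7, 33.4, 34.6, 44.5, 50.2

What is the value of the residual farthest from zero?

x=6: ŷ = 3 + 4.2·6 = 28.2; e = 28.7 − 28.2 = 0.5
x=7: ŷ = 3 + 4.2·7 = 32.4; e = 33.4 − 32.4 = 1
x=8: ŷ = 3 + 4.2·8 = 36.6; e = 34.6 − 36.6 = -2
x=10: ŷ = 3 + 4.2·10 = 45; e = 44.5 − 45 = -0.5
x=11: ŷ = 3 + 4.2·11 = 49.2; e = 50.2 − 49.2 = 1
Largest |e| is 2 at x = 8, residual -2.

e = -2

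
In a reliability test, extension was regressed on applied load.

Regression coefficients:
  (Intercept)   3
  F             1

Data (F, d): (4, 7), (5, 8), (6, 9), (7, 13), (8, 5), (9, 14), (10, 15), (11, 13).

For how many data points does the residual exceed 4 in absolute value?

1

F=4: ŷ = 3 + 4 = 7; e = 7 − 7 = 0
F=5: ŷ = 3 + 5 = 8; e = 8 − 8 = 0
F=6: ŷ = 3 + 6 = 9; e = 9 − 9 = 0
F=7: ŷ = 3 + 7 = 10; e = 13 − 10 = 3
F=8: ŷ = 3 + 8 = 11; e = 5 − 11 = -6
F=9: ŷ = 3 + 9 = 12; e = 14 − 12 = 2
F=10: ŷ = 3 + 10 = 13; e = 15 − 13 = 2
F=11: ŷ = 3 + 11 = 14; e = 13 − 14 = -1
|e| > 4: F=8 (|e|=6) → 1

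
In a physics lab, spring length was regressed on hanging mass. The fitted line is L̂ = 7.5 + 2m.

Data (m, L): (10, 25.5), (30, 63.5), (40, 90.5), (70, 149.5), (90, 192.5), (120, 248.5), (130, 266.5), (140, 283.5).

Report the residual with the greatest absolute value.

m=10: L̂ = 7.5 + 2·10 = 27.5; r = 25.5 − 27.5 = -2
m=30: L̂ = 7.5 + 2·30 = 67.5; r = 63.5 − 67.5 = -4
m=40: L̂ = 7.5 + 2·40 = 87.5; r = 90.5 − 87.5 = 3
m=70: L̂ = 7.5 + 2·70 = 147.5; r = 149.5 − 147.5 = 2
m=90: L̂ = 7.5 + 2·90 = 187.5; r = 192.5 − 187.5 = 5
m=120: L̂ = 7.5 + 2·120 = 247.5; r = 248.5 − 247.5 = 1
m=130: L̂ = 7.5 + 2·130 = 267.5; r = 266.5 − 267.5 = -1
m=140: L̂ = 7.5 + 2·140 = 287.5; r = 283.5 − 287.5 = -4
Largest |r| is 5 at m = 90, residual 5.

r = 5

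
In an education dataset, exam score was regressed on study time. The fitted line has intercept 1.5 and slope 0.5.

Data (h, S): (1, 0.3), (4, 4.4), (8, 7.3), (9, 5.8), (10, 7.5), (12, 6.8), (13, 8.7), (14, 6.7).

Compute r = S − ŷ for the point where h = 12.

ŷ = 1.5 + 0.5·12 = 7.5
r = 6.8 − 7.5 = -0.7

r = -0.7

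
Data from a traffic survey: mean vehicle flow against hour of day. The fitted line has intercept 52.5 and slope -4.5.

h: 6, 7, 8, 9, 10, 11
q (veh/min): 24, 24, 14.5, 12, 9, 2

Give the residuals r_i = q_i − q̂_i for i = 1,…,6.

h=6: q̂ = 52.5 − 4.5·6 = 25.5; r = 24 − 25.5 = -1.5
h=7: q̂ = 52.5 − 4.5·7 = 21; r = 24 − 21 = 3
h=8: q̂ = 52.5 − 4.5·8 = 16.5; r = 14.5 − 16.5 = -2
h=9: q̂ = 52.5 − 4.5·9 = 12; r = 12 − 12 = 0
h=10: q̂ = 52.5 − 4.5·10 = 7.5; r = 9 − 7.5 = 1.5
h=11: q̂ = 52.5 − 4.5·11 = 3; r = 2 − 3 = -1

-1.5, 3, -2, 0, 1.5, -1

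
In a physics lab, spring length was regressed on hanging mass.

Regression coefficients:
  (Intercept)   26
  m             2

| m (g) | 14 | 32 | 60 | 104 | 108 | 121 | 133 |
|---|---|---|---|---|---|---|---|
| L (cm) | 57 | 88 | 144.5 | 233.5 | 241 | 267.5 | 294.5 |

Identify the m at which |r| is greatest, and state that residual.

m=14: L̂ = 26 + 2·14 = 54; r = 57 − 54 = 3
m=32: L̂ = 26 + 2·32 = 90; r = 88 − 90 = -2
m=60: L̂ = 26 + 2·60 = 146; r = 144.5 − 146 = -1.5
m=104: L̂ = 26 + 2·104 = 234; r = 233.5 − 234 = -0.5
m=108: L̂ = 26 + 2·108 = 242; r = 241 − 242 = -1
m=121: L̂ = 26 + 2·121 = 268; r = 267.5 − 268 = -0.5
m=133: L̂ = 26 + 2·133 = 292; r = 294.5 − 292 = 2.5
Largest |r| is 3 at m = 14, residual 3.

m = 14, r = 3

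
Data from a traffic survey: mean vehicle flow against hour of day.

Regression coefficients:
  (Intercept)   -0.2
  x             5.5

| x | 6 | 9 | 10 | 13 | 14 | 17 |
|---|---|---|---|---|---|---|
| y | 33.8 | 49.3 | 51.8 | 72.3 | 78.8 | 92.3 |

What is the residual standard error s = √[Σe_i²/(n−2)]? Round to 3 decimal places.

x=6: ŷ = -0.2 + 5.5·6 = 32.8; e = 33.8 − 32.8 = 1
x=9: ŷ = -0.2 + 5.5·9 = 49.3; e = 49.3 − 49.3 = 0
x=10: ŷ = -0.2 + 5.5·10 = 54.8; e = 51.8 − 54.8 = -3
x=13: ŷ = -0.2 + 5.5·13 = 71.3; e = 72.3 − 71.3 = 1
x=14: ŷ = -0.2 + 5.5·14 = 76.8; e = 78.8 − 76.8 = 2
x=17: ŷ = -0.2 + 5.5·17 = 93.3; e = 92.3 − 93.3 = -1
SSE = 1 + 0 + 9 + 1 + 4 + 1 = 16
s = √(16/4) = √4 ≈ 2.000

s = 2.000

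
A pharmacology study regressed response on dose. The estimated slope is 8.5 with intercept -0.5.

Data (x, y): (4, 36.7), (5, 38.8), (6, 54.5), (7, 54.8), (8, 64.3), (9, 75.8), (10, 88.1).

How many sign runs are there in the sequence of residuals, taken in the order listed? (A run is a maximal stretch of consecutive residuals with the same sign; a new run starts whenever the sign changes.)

x=4: ŷ = -0.5 + 8.5·4 = 33.5; r = 36.7 − 33.5 = 3.2
x=5: ŷ = -0.5 + 8.5·5 = 42; r = 38.8 − 42 = -3.2
x=6: ŷ = -0.5 + 8.5·6 = 50.5; r = 54.5 − 50.5 = 4
x=7: ŷ = -0.5 + 8.5·7 = 59; r = 54.8 − 59 = -4.2
x=8: ŷ = -0.5 + 8.5·8 = 67.5; r = 64.3 − 67.5 = -3.2
x=9: ŷ = -0.5 + 8.5·9 = 76; r = 75.8 − 76 = -0.2
x=10: ŷ = -0.5 + 8.5·10 = 84.5; r = 88.1 − 84.5 = 3.6
Signs: + − + − − − +
Runs: +×1, −×1, +×1, −×3, +×1 → 5

5 runs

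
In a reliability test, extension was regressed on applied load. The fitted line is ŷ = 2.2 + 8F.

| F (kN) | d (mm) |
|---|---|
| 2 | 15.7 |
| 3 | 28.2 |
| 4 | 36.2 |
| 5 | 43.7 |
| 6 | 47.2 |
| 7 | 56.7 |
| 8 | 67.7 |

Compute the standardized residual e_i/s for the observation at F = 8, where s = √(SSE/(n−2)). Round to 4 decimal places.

0.6124

F=2: ŷ = 2.2 + 8·2 = 18.2; e = 15.7 − 18.2 = -2.5
F=3: ŷ = 2.2 + 8·3 = 26.2; e = 28.2 − 26.2 = 2
F=4: ŷ = 2.2 + 8·4 = 34.2; e = 36.2 − 34.2 = 2
F=5: ŷ = 2.2 + 8·5 = 42.2; e = 43.7 − 42.2 = 1.5
F=6: ŷ = 2.2 + 8·6 = 50.2; e = 47.2 − 50.2 = -3
F=7: ŷ = 2.2 + 8·7 = 58.2; e = 56.7 − 58.2 = -1.5
F=8: ŷ = 2.2 + 8·8 = 66.2; e = 67.7 − 66.2 = 1.5
SSE = 6.25 + 4 + 4 + 2.25 + 9 + 2.25 + 2.25 = 30
s = √(30/5) = 2.44949
e/s = 1.5 / 2.44949 = 0.6124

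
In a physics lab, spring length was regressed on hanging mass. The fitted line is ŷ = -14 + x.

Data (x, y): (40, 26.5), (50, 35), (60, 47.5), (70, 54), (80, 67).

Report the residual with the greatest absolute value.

x=40: ŷ = -14 + 40 = 26; r = 26.5 − 26 = 0.5
x=50: ŷ = -14 + 50 = 36; r = 35 − 36 = -1
x=60: ŷ = -14 + 60 = 46; r = 47.5 − 46 = 1.5
x=70: ŷ = -14 + 70 = 56; r = 54 − 56 = -2
x=80: ŷ = -14 + 80 = 66; r = 67 − 66 = 1
Largest |r| is 2 at x = 70, residual -2.

r = -2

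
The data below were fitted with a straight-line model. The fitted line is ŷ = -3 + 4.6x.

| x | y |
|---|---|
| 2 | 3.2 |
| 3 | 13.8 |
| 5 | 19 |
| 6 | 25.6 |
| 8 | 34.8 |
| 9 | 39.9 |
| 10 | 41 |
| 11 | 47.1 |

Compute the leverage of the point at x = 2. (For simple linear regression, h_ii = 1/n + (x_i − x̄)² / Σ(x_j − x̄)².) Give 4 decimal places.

x̄ = (2 + 3 + 5 + 6 + 8 + 9 + 10 + 11)/8 = 6.75
Σ(x − x̄)² = 22.5625 + 14.0625 + 3.0625 + 0.5625 + 1.5625 + 5.0625 + 10.5625 + 18.0625 = 75.5
h = 1/8 + (-4.75)²/75.5 = 0.125 + 0.298841 = 0.4238

h = 0.4238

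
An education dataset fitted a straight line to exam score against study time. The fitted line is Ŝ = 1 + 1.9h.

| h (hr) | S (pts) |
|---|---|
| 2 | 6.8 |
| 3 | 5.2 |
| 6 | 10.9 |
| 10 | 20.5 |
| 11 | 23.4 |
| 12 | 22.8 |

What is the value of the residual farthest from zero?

r = 2

h=2: Ŝ = 1 + 1.9·2 = 4.8; r = 6.8 − 4.8 = 2
h=3: Ŝ = 1 + 1.9·3 = 6.7; r = 5.2 − 6.7 = -1.5
h=6: Ŝ = 1 + 1.9·6 = 12.4; r = 10.9 − 12.4 = -1.5
h=10: Ŝ = 1 + 1.9·10 = 20; r = 20.5 − 20 = 0.5
h=11: Ŝ = 1 + 1.9·11 = 21.9; r = 23.4 − 21.9 = 1.5
h=12: Ŝ = 1 + 1.9·12 = 23.8; r = 22.8 − 23.8 = -1
Largest |r| is 2 at h = 2, residual 2.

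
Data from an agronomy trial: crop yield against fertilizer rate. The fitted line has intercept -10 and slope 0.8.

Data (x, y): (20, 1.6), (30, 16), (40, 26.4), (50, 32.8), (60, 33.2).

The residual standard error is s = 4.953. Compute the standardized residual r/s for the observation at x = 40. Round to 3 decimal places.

ŷ = -10 + 0.8·40 = 22
r = 26.4 − 22 = 4.4
r/s = 4.4 / 4.953 = 0.888

0.888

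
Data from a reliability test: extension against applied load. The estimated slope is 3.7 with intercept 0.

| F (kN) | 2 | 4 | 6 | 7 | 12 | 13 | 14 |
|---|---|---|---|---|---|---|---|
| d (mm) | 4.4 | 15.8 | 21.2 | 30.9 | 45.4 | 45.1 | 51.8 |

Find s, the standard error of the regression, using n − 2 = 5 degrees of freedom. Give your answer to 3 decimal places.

s = 3.033

F=2: d̂ = 3.7·2 = 7.4; e = 4.4 − 7.4 = -3
F=4: d̂ = 3.7·4 = 14.8; e = 15.8 − 14.8 = 1
F=6: d̂ = 3.7·6 = 22.2; e = 21.2 − 22.2 = -1
F=7: d̂ = 3.7·7 = 25.9; e = 30.9 − 25.9 = 5
F=12: d̂ = 3.7·12 = 44.4; e = 45.4 − 44.4 = 1
F=13: d̂ = 3.7·13 = 48.1; e = 45.1 − 48.1 = -3
F=14: d̂ = 3.7·14 = 51.8; e = 51.8 − 51.8 = 0
SSE = 9 + 1 + 1 + 25 + 1 + 9 + 0 = 46
s = √(46/5) = √9.2 ≈ 3.033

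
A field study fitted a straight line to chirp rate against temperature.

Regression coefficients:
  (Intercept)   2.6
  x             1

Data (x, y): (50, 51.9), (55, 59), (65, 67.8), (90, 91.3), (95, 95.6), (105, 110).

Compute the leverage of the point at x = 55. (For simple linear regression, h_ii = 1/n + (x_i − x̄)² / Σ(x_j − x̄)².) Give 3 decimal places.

x̄ = (50 + 55 + 65 + 90 + 95 + 105)/6 = 76.6667
Σ(x − x̄)² = 711.111 + 469.444 + 136.111 + 177.778 + 336.111 + 802.778 = 2633.33
h = 1/6 + (-21.6667)²/2633.33 = 0.166667 + 0.17827 = 0.345

h = 0.345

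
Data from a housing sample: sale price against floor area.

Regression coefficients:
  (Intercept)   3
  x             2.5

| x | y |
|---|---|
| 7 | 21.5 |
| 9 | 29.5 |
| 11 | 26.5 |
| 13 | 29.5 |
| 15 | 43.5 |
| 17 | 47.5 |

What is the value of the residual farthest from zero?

r = -6

x=7: ŷ = 3 + 2.5·7 = 20.5; r = 21.5 − 20.5 = 1
x=9: ŷ = 3 + 2.5·9 = 25.5; r = 29.5 − 25.5 = 4
x=11: ŷ = 3 + 2.5·11 = 30.5; r = 26.5 − 30.5 = -4
x=13: ŷ = 3 + 2.5·13 = 35.5; r = 29.5 − 35.5 = -6
x=15: ŷ = 3 + 2.5·15 = 40.5; r = 43.5 − 40.5 = 3
x=17: ŷ = 3 + 2.5·17 = 45.5; r = 47.5 − 45.5 = 2
Largest |r| is 6 at x = 13, residual -6.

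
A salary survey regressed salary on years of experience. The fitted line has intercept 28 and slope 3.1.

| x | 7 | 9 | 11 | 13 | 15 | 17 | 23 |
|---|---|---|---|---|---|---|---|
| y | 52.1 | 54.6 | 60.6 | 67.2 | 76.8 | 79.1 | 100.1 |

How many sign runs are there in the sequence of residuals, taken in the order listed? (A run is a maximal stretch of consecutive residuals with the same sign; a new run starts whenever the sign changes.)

5 runs

x=7: ŷ = 28 + 3.1·7 = 49.7; r = 52.1 − 49.7 = 2.4
x=9: ŷ = 28 + 3.1·9 = 55.9; r = 54.6 − 55.9 = -1.3
x=11: ŷ = 28 + 3.1·11 = 62.1; r = 60.6 − 62.1 = -1.5
x=13: ŷ = 28 + 3.1·13 = 68.3; r = 67.2 − 68.3 = -1.1
x=15: ŷ = 28 + 3.1·15 = 74.5; r = 76.8 − 74.5 = 2.3
x=17: ŷ = 28 + 3.1·17 = 80.7; r = 79.1 − 80.7 = -1.6
x=23: ŷ = 28 + 3.1·23 = 99.3; r = 100.1 − 99.3 = 0.8
Signs: + − − − + − +
Runs: +×1, −×3, +×1, −×1, +×1 → 5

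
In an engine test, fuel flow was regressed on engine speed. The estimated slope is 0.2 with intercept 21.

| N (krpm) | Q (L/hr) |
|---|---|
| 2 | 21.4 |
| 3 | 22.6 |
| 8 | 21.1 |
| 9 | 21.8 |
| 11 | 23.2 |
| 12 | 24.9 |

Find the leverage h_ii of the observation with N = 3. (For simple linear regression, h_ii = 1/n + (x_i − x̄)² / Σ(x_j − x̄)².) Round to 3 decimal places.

h = 0.404

N̄ = (2 + 3 + 8 + 9 + 11 + 12)/6 = 7.5
Σ(N − N̄)² = 30.25 + 20.25 + 0.25 + 2.25 + 12.25 + 20.25 = 85.5
h = 1/6 + (-4.5)²/85.5 = 0.166667 + 0.236842 = 0.404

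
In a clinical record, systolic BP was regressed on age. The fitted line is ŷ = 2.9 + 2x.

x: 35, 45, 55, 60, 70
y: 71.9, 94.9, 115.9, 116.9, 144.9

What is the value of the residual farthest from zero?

x=35: ŷ = 2.9 + 2·35 = 72.9; e = 71.9 − 72.9 = -1
x=45: ŷ = 2.9 + 2·45 = 92.9; e = 94.9 − 92.9 = 2
x=55: ŷ = 2.9 + 2·55 = 112.9; e = 115.9 − 112.9 = 3
x=60: ŷ = 2.9 + 2·60 = 122.9; e = 116.9 − 122.9 = -6
x=70: ŷ = 2.9 + 2·70 = 142.9; e = 144.9 − 142.9 = 2
Largest |e| is 6 at x = 60, residual -6.

e = -6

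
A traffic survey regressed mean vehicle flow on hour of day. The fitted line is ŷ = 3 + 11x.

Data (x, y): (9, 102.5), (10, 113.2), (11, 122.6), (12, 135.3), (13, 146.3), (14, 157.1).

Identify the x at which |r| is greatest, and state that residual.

x=9: ŷ = 3 + 11·9 = 102; r = 102.5 − 102 = 0.5
x=10: ŷ = 3 + 11·10 = 113; r = 113.2 − 113 = 0.2
x=11: ŷ = 3 + 11·11 = 124; r = 122.6 − 124 = -1.4
x=12: ŷ = 3 + 11·12 = 135; r = 135.3 − 135 = 0.3
x=13: ŷ = 3 + 11·13 = 146; r = 146.3 − 146 = 0.3
x=14: ŷ = 3 + 11·14 = 157; r = 157.1 − 157 = 0.1
Largest |r| is 1.4 at x = 11, residual -1.4.

x = 11, r = -1.4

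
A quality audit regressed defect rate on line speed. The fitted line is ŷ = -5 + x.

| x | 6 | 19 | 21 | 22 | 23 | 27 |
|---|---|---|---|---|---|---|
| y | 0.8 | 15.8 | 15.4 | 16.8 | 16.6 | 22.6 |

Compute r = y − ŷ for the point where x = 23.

ŷ = -5 + 23 = 18
r = 16.6 − 18 = -1.4

r = -1.4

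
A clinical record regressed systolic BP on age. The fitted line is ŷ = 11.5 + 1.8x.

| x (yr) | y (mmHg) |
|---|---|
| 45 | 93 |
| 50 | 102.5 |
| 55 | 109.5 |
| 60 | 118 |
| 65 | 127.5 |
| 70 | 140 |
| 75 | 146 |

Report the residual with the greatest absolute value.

x=45: ŷ = 11.5 + 1.8·45 = 92.5; e = 93 − 92.5 = 0.5
x=50: ŷ = 11.5 + 1.8·50 = 101.5; e = 102.5 − 101.5 = 1
x=55: ŷ = 11.5 + 1.8·55 = 110.5; e = 109.5 − 110.5 = -1
x=60: ŷ = 11.5 + 1.8·60 = 119.5; e = 118 − 119.5 = -1.5
x=65: ŷ = 11.5 + 1.8·65 = 128.5; e = 127.5 − 128.5 = -1
x=70: ŷ = 11.5 + 1.8·70 = 137.5; e = 140 − 137.5 = 2.5
x=75: ŷ = 11.5 + 1.8·75 = 146.5; e = 146 − 146.5 = -0.5
Largest |e| is 2.5 at x = 70, residual 2.5.

e = 2.5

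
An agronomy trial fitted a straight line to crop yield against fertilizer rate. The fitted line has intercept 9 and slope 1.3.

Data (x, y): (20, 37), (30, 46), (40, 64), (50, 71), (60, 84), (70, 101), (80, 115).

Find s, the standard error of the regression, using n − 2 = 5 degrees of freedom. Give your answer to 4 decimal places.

x=20: ŷ = 9 + 1.3·20 = 35; r = 37 − 35 = 2
x=30: ŷ = 9 + 1.3·30 = 48; r = 46 − 48 = -2
x=40: ŷ = 9 + 1.3·40 = 61; r = 64 − 61 = 3
x=50: ŷ = 9 + 1.3·50 = 74; r = 71 − 74 = -3
x=60: ŷ = 9 + 1.3·60 = 87; r = 84 − 87 = -3
x=70: ŷ = 9 + 1.3·70 = 100; r = 101 − 100 = 1
x=80: ŷ = 9 + 1.3·80 = 113; r = 115 − 113 = 2
SSE = 4 + 4 + 9 + 9 + 9 + 1 + 4 = 40
s = √(40/5) = √8 ≈ 2.8284

s = 2.8284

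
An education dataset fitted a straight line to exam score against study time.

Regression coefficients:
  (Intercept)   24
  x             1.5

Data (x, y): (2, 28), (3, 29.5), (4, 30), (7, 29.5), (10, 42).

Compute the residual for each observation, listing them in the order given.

1, 1, 0, -5, 3

x=2: ŷ = 24 + 1.5·2 = 27; e = 28 − 27 = 1
x=3: ŷ = 24 + 1.5·3 = 28.5; e = 29.5 − 28.5 = 1
x=4: ŷ = 24 + 1.5·4 = 30; e = 30 − 30 = 0
x=7: ŷ = 24 + 1.5·7 = 34.5; e = 29.5 − 34.5 = -5
x=10: ŷ = 24 + 1.5·10 = 39; e = 42 − 39 = 3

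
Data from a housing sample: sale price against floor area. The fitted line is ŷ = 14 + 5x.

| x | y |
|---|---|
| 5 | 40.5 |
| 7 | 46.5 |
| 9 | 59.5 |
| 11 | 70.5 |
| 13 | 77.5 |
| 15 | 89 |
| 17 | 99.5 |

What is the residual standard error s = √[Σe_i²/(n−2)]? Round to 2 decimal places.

s = 1.64

x=5: ŷ = 14 + 5·5 = 39; e = 40.5 − 39 = 1.5
x=7: ŷ = 14 + 5·7 = 49; e = 46.5 − 49 = -2.5
x=9: ŷ = 14 + 5·9 = 59; e = 59.5 − 59 = 0.5
x=11: ŷ = 14 + 5·11 = 69; e = 70.5 − 69 = 1.5
x=13: ŷ = 14 + 5·13 = 79; e = 77.5 − 79 = -1.5
x=15: ŷ = 14 + 5·15 = 89; e = 89 − 89 = 0
x=17: ŷ = 14 + 5·17 = 99; e = 99.5 − 99 = 0.5
SSE = 2.25 + 6.25 + 0.25 + 2.25 + 2.25 + 0 + 0.25 = 13.5
s = √(13.5/5) = √2.7 ≈ 1.64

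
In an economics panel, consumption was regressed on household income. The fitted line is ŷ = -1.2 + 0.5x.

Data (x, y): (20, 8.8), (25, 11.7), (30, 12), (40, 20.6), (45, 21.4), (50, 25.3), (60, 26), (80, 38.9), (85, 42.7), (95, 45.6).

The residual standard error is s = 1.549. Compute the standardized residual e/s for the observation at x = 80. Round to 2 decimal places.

ŷ = -1.2 + 0.5·80 = 38.8
e = 38.9 − 38.8 = 0.1
e/s = 0.1 / 1.549 = 0.06

0.06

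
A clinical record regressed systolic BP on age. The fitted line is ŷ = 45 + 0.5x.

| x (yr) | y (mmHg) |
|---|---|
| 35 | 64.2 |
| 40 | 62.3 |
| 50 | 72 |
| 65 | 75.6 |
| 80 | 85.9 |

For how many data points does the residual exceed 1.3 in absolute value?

x=35: ŷ = 45 + 0.5·35 = 62.5; e = 64.2 − 62.5 = 1.7
x=40: ŷ = 45 + 0.5·40 = 65; e = 62.3 − 65 = -2.7
x=50: ŷ = 45 + 0.5·50 = 70; e = 72 − 70 = 2
x=65: ŷ = 45 + 0.5·65 = 77.5; e = 75.6 − 77.5 = -1.9
x=80: ŷ = 45 + 0.5·80 = 85; e = 85.9 − 85 = 0.9
|e| > 1.3: x=35 (|e|=1.7), x=40 (|e|=2.7), x=50 (|e|=2), x=65 (|e|=1.9) → 4

4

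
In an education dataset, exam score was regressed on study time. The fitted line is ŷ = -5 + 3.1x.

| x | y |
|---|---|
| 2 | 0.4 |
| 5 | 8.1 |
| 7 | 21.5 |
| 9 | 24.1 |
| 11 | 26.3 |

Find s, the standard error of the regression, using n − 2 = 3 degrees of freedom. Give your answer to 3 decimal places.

s = 3.593

x=2: ŷ = -5 + 3.1·2 = 1.2; e = 0.4 − 1.2 = -0.8
x=5: ŷ = -5 + 3.1·5 = 10.5; e = 8.1 − 10.5 = -2.4
x=7: ŷ = -5 + 3.1·7 = 16.7; e = 21.5 − 16.7 = 4.8
x=9: ŷ = -5 + 3.1·9 = 22.9; e = 24.1 − 22.9 = 1.2
x=11: ŷ = -5 + 3.1·11 = 29.1; e = 26.3 − 29.1 = -2.8
SSE = 0.64 + 5.76 + 23.04 + 1.44 + 7.84 = 38.72
s = √(38.72/3) = √12.9067 ≈ 3.593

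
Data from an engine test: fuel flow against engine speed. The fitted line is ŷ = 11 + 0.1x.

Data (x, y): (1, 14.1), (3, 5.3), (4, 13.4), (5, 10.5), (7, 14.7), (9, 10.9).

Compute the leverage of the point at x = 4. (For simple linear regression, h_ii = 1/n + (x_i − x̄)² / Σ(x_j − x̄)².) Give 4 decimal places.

x̄ = (1 + 3 + 4 + 5 + 7 + 9)/6 = 4.83333
Σ(x − x̄)² = 14.6944 + 3.36111 + 0.694444 + 0.0277778 + 4.69444 + 17.3611 = 40.8333
h = 1/6 + (-0.833333)²/40.8333 = 0.166667 + 0.0170068 = 0.1837

h = 0.1837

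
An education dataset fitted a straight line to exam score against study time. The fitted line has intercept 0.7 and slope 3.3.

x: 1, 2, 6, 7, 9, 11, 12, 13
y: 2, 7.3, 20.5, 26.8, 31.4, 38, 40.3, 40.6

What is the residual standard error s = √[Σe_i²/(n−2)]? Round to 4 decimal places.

x=1: ŷ = 0.7 + 3.3·1 = 4; e = 2 − 4 = -2
x=2: ŷ = 0.7 + 3.3·2 = 7.3; e = 7.3 − 7.3 = 0
x=6: ŷ = 0.7 + 3.3·6 = 20.5; e = 20.5 − 20.5 = 0
x=7: ŷ = 0.7 + 3.3·7 = 23.8; e = 26.8 − 23.8 = 3
x=9: ŷ = 0.7 + 3.3·9 = 30.4; e = 31.4 − 30.4 = 1
x=11: ŷ = 0.7 + 3.3·11 = 37; e = 38 − 37 = 1
x=12: ŷ = 0.7 + 3.3·12 = 40.3; e = 40.3 − 40.3 = 0
x=13: ŷ = 0.7 + 3.3·13 = 43.6; e = 40.6 − 43.6 = -3
SSE = 4 + 0 + 0 + 9 + 1 + 1 + 0 + 9 = 24
s = √(24/6) = √4 ≈ 2.0000

s = 2.0000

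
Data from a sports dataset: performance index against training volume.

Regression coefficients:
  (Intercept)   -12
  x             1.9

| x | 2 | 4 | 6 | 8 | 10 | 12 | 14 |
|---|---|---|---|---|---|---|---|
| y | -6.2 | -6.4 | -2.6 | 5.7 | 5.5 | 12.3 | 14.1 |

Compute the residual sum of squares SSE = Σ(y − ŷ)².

SSE = 23

x=2: ŷ = -12 + 1.9·2 = -8.2; e = -6.2 − (-8.2) = 2
x=4: ŷ = -12 + 1.9·4 = -4.4; e = -6.4 − (-4.4) = -2
x=6: ŷ = -12 + 1.9·6 = -0.6; e = -2.6 − (-0.6) = -2
x=8: ŷ = -12 + 1.9·8 = 3.2; e = 5.7 − 3.2 = 2.5
x=10: ŷ = -12 + 1.9·10 = 7; e = 5.5 − 7 = -1.5
x=12: ŷ = -12 + 1.9·12 = 10.8; e = 12.3 − 10.8 = 1.5
x=14: ŷ = -12 + 1.9·14 = 14.6; e = 14.1 − 14.6 = -0.5
SSE = 4 + 4 + 4 + 6.25 + 2.25 + 2.25 + 0.25 = 23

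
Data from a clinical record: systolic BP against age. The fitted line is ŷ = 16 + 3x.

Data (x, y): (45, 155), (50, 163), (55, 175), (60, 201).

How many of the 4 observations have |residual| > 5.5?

1

x=45: ŷ = 16 + 3·45 = 151; r = 155 − 151 = 4
x=50: ŷ = 16 + 3·50 = 166; r = 163 − 166 = -3
x=55: ŷ = 16 + 3·55 = 181; r = 175 − 181 = -6
x=60: ŷ = 16 + 3·60 = 196; r = 201 − 196 = 5
|r| > 5.5: x=55 (|r|=6) → 1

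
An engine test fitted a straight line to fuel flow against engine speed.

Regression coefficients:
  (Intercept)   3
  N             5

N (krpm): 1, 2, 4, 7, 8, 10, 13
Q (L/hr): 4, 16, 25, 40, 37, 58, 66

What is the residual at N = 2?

e = 3

Q̂ = 3 + 5·2 = 13
e = 16 − 13 = 3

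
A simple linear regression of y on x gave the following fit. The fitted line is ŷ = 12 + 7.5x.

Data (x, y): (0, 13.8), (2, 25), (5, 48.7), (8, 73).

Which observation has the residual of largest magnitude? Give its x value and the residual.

x = 2, r = -2

x=0: ŷ = 12 + 7.5·0 = 12; r = 13.8 − 12 = 1.8
x=2: ŷ = 12 + 7.5·2 = 27; r = 25 − 27 = -2
x=5: ŷ = 12 + 7.5·5 = 49.5; r = 48.7 − 49.5 = -0.8
x=8: ŷ = 12 + 7.5·8 = 72; r = 73 − 72 = 1
Largest |r| is 2 at x = 2, residual -2.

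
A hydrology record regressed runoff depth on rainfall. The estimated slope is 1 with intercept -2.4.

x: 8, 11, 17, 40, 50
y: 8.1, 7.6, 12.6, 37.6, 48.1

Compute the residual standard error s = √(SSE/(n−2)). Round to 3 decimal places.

x=8: ŷ = -2.4 + 8 = 5.6; r = 8.1 − 5.6 = 2.5
x=11: ŷ = -2.4 + 11 = 8.6; r = 7.6 − 8.6 = -1
x=17: ŷ = -2.4 + 17 = 14.6; r = 12.6 − 14.6 = -2
x=40: ŷ = -2.4 + 40 = 37.6; r = 37.6 − 37.6 = 0
x=50: ŷ = -2.4 + 50 = 47.6; r = 48.1 − 47.6 = 0.5
SSE = 6.25 + 1 + 4 + 0 + 0.25 = 11.5
s = √(11.5/3) = √3.83333 ≈ 1.958

s = 1.958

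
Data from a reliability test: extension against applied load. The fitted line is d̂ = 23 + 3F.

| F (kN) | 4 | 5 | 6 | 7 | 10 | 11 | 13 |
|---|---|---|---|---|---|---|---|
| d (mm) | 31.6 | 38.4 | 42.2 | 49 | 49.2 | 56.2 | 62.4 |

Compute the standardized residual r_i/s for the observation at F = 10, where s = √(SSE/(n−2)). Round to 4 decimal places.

F=4: d̂ = 23 + 3·4 = 35; r = 31.6 − 35 = -3.4
F=5: d̂ = 23 + 3·5 = 38; r = 38.4 − 38 = 0.4
F=6: d̂ = 23 + 3·6 = 41; r = 42.2 − 41 = 1.2
F=7: d̂ = 23 + 3·7 = 44; r = 49 − 44 = 5
F=10: d̂ = 23 + 3·10 = 53; r = 49.2 − 53 = -3.8
F=11: d̂ = 23 + 3·11 = 56; r = 56.2 − 56 = 0.2
F=13: d̂ = 23 + 3·13 = 62; r = 62.4 − 62 = 0.4
SSE = 11.56 + 0.16 + 1.44 + 25 + 14.44 + 0.04 + 0.16 = 52.8
s = √(52.8/5) = 3.24962
r/s = -3.8 / 3.24962 = -1.1694

-1.1694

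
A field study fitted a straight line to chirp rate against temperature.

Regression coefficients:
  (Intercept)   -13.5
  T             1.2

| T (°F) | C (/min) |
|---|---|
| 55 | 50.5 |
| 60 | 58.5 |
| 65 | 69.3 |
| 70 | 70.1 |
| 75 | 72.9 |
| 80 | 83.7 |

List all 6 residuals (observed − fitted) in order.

-2, 0, 4.8, -0.4, -3.6, 1.2

T=55: ŷ = -13.5 + 1.2·55 = 52.5; e = 50.5 − 52.5 = -2
T=60: ŷ = -13.5 + 1.2·60 = 58.5; e = 58.5 − 58.5 = 0
T=65: ŷ = -13.5 + 1.2·65 = 64.5; e = 69.3 − 64.5 = 4.8
T=70: ŷ = -13.5 + 1.2·70 = 70.5; e = 70.1 − 70.5 = -0.4
T=75: ŷ = -13.5 + 1.2·75 = 76.5; e = 72.9 − 76.5 = -3.6
T=80: ŷ = -13.5 + 1.2·80 = 82.5; e = 83.7 − 82.5 = 1.2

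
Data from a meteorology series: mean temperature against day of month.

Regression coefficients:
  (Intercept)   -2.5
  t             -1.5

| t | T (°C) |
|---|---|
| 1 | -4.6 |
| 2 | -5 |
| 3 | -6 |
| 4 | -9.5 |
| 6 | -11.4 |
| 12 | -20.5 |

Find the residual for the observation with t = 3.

r = 1

T̂ = -2.5 − 1.5·3 = -7
r = -6 − (-7) = 1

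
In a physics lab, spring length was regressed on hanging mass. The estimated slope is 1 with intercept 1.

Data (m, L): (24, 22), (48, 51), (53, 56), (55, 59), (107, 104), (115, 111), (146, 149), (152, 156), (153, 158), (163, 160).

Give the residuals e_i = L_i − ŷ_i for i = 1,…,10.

m=24: ŷ = 1 + 24 = 25; e = 22 − 25 = -3
m=48: ŷ = 1 + 48 = 49; e = 51 − 49 = 2
m=53: ŷ = 1 + 53 = 54; e = 56 − 54 = 2
m=55: ŷ = 1 + 55 = 56; e = 59 − 56 = 3
m=107: ŷ = 1 + 107 = 108; e = 104 − 108 = -4
m=115: ŷ = 1 + 115 = 116; e = 111 − 116 = -5
m=146: ŷ = 1 + 146 = 147; e = 149 − 147 = 2
m=152: ŷ = 1 + 152 = 153; e = 156 − 153 = 3
m=153: ŷ = 1 + 153 = 154; e = 158 − 154 = 4
m=163: ŷ = 1 + 163 = 164; e = 160 − 164 = -4

-3, 2, 2, 3, -4, -5, 2, 3, 4, -4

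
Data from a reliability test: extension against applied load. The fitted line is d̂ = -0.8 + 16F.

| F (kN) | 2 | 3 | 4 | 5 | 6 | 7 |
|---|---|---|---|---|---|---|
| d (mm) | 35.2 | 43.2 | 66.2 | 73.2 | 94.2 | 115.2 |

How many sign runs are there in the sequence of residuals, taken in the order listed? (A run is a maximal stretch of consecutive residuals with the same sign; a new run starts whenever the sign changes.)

F=2: d̂ = -0.8 + 16·2 = 31.2; e = 35.2 − 31.2 = 4
F=3: d̂ = -0.8 + 16·3 = 47.2; e = 43.2 − 47.2 = -4
F=4: d̂ = -0.8 + 16·4 = 63.2; e = 66.2 − 63.2 = 3
F=5: d̂ = -0.8 + 16·5 = 79.2; e = 73.2 − 79.2 = -6
F=6: d̂ = -0.8 + 16·6 = 95.2; e = 94.2 − 95.2 = -1
F=7: d̂ = -0.8 + 16·7 = 111.2; e = 115.2 − 111.2 = 4
Signs: + − + − − +
Runs: +×1, −×1, +×1, −×2, +×1 → 5

5 runs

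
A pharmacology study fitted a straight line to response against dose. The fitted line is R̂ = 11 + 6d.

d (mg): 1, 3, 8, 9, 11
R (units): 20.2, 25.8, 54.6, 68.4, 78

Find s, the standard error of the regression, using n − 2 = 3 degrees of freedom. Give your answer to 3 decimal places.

d=1: R̂ = 11 + 6·1 = 17; e = 20.2 − 17 = 3.2
d=3: R̂ = 11 + 6·3 = 29; e = 25.8 − 29 = -3.2
d=8: R̂ = 11 + 6·8 = 59; e = 54.6 − 59 = -4.4
d=9: R̂ = 11 + 6·9 = 65; e = 68.4 − 65 = 3.4
d=11: R̂ = 11 + 6·11 = 77; e = 78 − 77 = 1
SSE = 10.24 + 10.24 + 19.36 + 11.56 + 1 = 52.4
s = √(52.4/3) = √17.4667 ≈ 4.179

s = 4.179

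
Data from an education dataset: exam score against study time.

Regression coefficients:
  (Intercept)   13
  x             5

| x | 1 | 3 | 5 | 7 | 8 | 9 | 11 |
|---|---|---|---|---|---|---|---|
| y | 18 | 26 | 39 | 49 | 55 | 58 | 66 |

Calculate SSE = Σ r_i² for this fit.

SSE = 14

x=1: ŷ = 13 + 5·1 = 18; r = 18 − 18 = 0
x=3: ŷ = 13 + 5·3 = 28; r = 26 − 28 = -2
x=5: ŷ = 13 + 5·5 = 38; r = 39 − 38 = 1
x=7: ŷ = 13 + 5·7 = 48; r = 49 − 48 = 1
x=8: ŷ = 13 + 5·8 = 53; r = 55 − 53 = 2
x=9: ŷ = 13 + 5·9 = 58; r = 58 − 58 = 0
x=11: ŷ = 13 + 5·11 = 68; r = 66 − 68 = -2
SSE = 0 + 4 + 1 + 1 + 4 + 0 + 4 = 14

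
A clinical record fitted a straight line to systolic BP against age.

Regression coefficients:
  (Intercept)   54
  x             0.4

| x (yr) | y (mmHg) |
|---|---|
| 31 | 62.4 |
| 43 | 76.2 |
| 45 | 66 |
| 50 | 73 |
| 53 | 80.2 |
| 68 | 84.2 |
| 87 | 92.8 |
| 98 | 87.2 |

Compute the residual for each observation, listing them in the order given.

x=31: ŷ = 54 + 0.4·31 = 66.4; e = 62.4 − 66.4 = -4
x=43: ŷ = 54 + 0.4·43 = 71.2; e = 76.2 − 71.2 = 5
x=45: ŷ = 54 + 0.4·45 = 72; e = 66 − 72 = -6
x=50: ŷ = 54 + 0.4·50 = 74; e = 73 − 74 = -1
x=53: ŷ = 54 + 0.4·53 = 75.2; e = 80.2 − 75.2 = 5
x=68: ŷ = 54 + 0.4·68 = 81.2; e = 84.2 − 81.2 = 3
x=87: ŷ = 54 + 0.4·87 = 88.8; e = 92.8 − 88.8 = 4
x=98: ŷ = 54 + 0.4·98 = 93.2; e = 87.2 − 93.2 = -6

-4, 5, -6, -1, 5, 3, 4, -6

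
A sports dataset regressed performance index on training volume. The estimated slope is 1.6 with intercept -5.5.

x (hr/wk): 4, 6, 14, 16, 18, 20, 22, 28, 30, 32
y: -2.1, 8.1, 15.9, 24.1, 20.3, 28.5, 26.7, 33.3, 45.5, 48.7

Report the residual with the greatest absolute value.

r = -6

x=4: ŷ = -5.5 + 1.6·4 = 0.9; r = -2.1 − 0.9 = -3
x=6: ŷ = -5.5 + 1.6·6 = 4.1; r = 8.1 − 4.1 = 4
x=14: ŷ = -5.5 + 1.6·14 = 16.9; r = 15.9 − 16.9 = -1
x=16: ŷ = -5.5 + 1.6·16 = 20.1; r = 24.1 − 20.1 = 4
x=18: ŷ = -5.5 + 1.6·18 = 23.3; r = 20.3 − 23.3 = -3
x=20: ŷ = -5.5 + 1.6·20 = 26.5; r = 28.5 − 26.5 = 2
x=22: ŷ = -5.5 + 1.6·22 = 29.7; r = 26.7 − 29.7 = -3
x=28: ŷ = -5.5 + 1.6·28 = 39.3; r = 33.3 − 39.3 = -6
x=30: ŷ = -5.5 + 1.6·30 = 42.5; r = 45.5 − 42.5 = 3
x=32: ŷ = -5.5 + 1.6·32 = 45.7; r = 48.7 − 45.7 = 3
Largest |r| is 6 at x = 28, residual -6.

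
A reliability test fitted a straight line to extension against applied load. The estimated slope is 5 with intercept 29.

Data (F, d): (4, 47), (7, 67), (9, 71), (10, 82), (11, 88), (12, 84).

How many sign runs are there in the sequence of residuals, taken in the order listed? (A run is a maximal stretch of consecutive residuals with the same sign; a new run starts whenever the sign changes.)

F=4: ŷ = 29 + 5·4 = 49; e = 47 − 49 = -2
F=7: ŷ = 29 + 5·7 = 64; e = 67 − 64 = 3
F=9: ŷ = 29 + 5·9 = 74; e = 71 − 74 = -3
F=10: ŷ = 29 + 5·10 = 79; e = 82 − 79 = 3
F=11: ŷ = 29 + 5·11 = 84; e = 88 − 84 = 4
F=12: ŷ = 29 + 5·12 = 89; e = 84 − 89 = -5
Signs: − + − + + −
Runs: −×1, +×1, −×1, +×2, −×1 → 5

5 runs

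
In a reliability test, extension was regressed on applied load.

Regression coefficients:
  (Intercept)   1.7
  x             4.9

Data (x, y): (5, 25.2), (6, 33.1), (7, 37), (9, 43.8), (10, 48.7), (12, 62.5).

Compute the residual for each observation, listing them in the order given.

-1, 2, 1, -2, -2, 2

x=5: ŷ = 1.7 + 4.9·5 = 26.2; r = 25.2 − 26.2 = -1
x=6: ŷ = 1.7 + 4.9·6 = 31.1; r = 33.1 − 31.1 = 2
x=7: ŷ = 1.7 + 4.9·7 = 36; r = 37 − 36 = 1
x=9: ŷ = 1.7 + 4.9·9 = 45.8; r = 43.8 − 45.8 = -2
x=10: ŷ = 1.7 + 4.9·10 = 50.7; r = 48.7 − 50.7 = -2
x=12: ŷ = 1.7 + 4.9·12 = 60.5; r = 62.5 − 60.5 = 2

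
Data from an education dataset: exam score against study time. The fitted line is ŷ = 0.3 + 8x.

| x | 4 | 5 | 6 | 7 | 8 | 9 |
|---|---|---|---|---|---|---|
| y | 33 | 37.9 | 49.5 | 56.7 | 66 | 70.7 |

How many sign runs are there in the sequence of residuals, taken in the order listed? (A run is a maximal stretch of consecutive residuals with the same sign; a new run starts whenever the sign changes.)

4 runs

x=4: ŷ = 0.3 + 8·4 = 32.3; r = 33 − 32.3 = 0.7
x=5: ŷ = 0.3 + 8·5 = 40.3; r = 37.9 − 40.3 = -2.4
x=6: ŷ = 0.3 + 8·6 = 48.3; r = 49.5 − 48.3 = 1.2
x=7: ŷ = 0.3 + 8·7 = 56.3; r = 56.7 − 56.3 = 0.4
x=8: ŷ = 0.3 + 8·8 = 64.3; r = 66 − 64.3 = 1.7
x=9: ŷ = 0.3 + 8·9 = 72.3; r = 70.7 − 72.3 = -1.6
Signs: + − + + + −
Runs: +×1, −×1, +×3, −×1 → 4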